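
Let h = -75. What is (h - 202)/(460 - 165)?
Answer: -277/295 ≈ -0.93898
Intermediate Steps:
(h - 202)/(460 - 165) = (-75 - 202)/(460 - 165) = -277/295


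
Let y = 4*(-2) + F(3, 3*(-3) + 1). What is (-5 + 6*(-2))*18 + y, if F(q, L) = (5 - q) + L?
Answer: -320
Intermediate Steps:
F(q, L) = 5 + L - q
y = -14 (y = 4*(-2) + (5 + (3*(-3) + 1) - 1*3) = -8 + (5 + (-9 + 1) - 3) = -8 + (5 - 8 - 3) = -8 - 6 = -14)
(-5 + 6*(-2))*18 + y = (-5 + 6*(-2))*18 - 14 = (-5 - 12)*18 - 14 = -17*18 - 14 = -306 - 14 = -320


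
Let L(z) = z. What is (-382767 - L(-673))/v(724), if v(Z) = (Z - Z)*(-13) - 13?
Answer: 382094/13 ≈ 29392.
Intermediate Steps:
v(Z) = -13 (v(Z) = 0*(-13) - 13 = 0 - 13 = -13)
(-382767 - L(-673))/v(724) = (-382767 - 1*(-673))/(-13) = (-382767 + 673)*(-1/13) = -382094*(-1/13) = 382094/13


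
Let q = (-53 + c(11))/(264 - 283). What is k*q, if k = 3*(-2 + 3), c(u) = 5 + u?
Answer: 111/19 ≈ 5.8421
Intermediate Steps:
q = 37/19 (q = (-53 + (5 + 11))/(264 - 283) = (-53 + 16)/(-19) = -37*(-1/19) = 37/19 ≈ 1.9474)
k = 3 (k = 3*1 = 3)
k*q = 3*(37/19) = 111/19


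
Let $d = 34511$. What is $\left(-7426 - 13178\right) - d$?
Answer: $-55115$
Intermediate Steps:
$\left(-7426 - 13178\right) - d = \left(-7426 - 13178\right) - 34511 = -20604 - 34511 = -55115$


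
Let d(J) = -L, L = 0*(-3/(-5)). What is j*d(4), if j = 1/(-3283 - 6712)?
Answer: 0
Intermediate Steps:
L = 0 (L = 0*(-3*(-⅕)) = 0*(⅗) = 0)
j = -1/9995 (j = 1/(-9995) = -1/9995 ≈ -0.00010005)
d(J) = 0 (d(J) = -1*0 = 0)
j*d(4) = -1/9995*0 = 0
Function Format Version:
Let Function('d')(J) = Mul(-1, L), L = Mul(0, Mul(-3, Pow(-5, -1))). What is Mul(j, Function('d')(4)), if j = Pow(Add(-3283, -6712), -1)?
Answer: 0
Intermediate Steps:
L = 0 (L = Mul(0, Mul(-3, Rational(-1, 5))) = Mul(0, Rational(3, 5)) = 0)
j = Rational(-1, 9995) (j = Pow(-9995, -1) = Rational(-1, 9995) ≈ -0.00010005)
Function('d')(J) = 0 (Function('d')(J) = Mul(-1, 0) = 0)
Mul(j, Function('d')(4)) = Mul(Rational(-1, 9995), 0) = 0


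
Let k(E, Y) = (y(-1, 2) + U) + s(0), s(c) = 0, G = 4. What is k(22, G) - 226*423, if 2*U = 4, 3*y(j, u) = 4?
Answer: -286784/3 ≈ -95595.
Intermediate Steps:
y(j, u) = 4/3 (y(j, u) = (1/3)*4 = 4/3)
U = 2 (U = (1/2)*4 = 2)
k(E, Y) = 10/3 (k(E, Y) = (4/3 + 2) + 0 = 10/3 + 0 = 10/3)
k(22, G) - 226*423 = 10/3 - 226*423 = 10/3 - 95598 = -286784/3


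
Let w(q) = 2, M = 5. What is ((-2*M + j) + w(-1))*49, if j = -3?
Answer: -539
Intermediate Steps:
((-2*M + j) + w(-1))*49 = ((-2*5 - 3) + 2)*49 = ((-10 - 3) + 2)*49 = (-13 + 2)*49 = -11*49 = -539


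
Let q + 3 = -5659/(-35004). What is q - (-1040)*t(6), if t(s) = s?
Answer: 218325607/35004 ≈ 6237.2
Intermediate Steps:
q = -99353/35004 (q = -3 - 5659/(-35004) = -3 - 5659*(-1/35004) = -3 + 5659/35004 = -99353/35004 ≈ -2.8383)
q - (-1040)*t(6) = -99353/35004 - (-1040)*6 = -99353/35004 - 1*(-6240) = -99353/35004 + 6240 = 218325607/35004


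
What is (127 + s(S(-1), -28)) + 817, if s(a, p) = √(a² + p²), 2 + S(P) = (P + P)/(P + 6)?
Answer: 944 + 4*√1234/5 ≈ 972.10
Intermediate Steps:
S(P) = -2 + 2*P/(6 + P) (S(P) = -2 + (P + P)/(P + 6) = -2 + (2*P)/(6 + P) = -2 + 2*P/(6 + P))
(127 + s(S(-1), -28)) + 817 = (127 + √((-12/(6 - 1))² + (-28)²)) + 817 = (127 + √((-12/5)² + 784)) + 817 = (127 + √(144/25 + 784)) + 817 = (127 + √(19744/25)) + 817 = (127 + 4*√1234/5) + 817 = 944 + 4*√1234/5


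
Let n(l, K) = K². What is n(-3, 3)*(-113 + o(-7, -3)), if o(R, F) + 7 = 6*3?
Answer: -918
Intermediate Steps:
o(R, F) = 11 (o(R, F) = -7 + 6*3 = -7 + 18 = 11)
n(-3, 3)*(-113 + o(-7, -3)) = 3²*(-113 + 11) = 9*(-102) = -918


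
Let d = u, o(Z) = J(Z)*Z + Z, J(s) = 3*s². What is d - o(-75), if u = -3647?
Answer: 1262053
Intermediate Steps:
o(Z) = Z + 3*Z³ (o(Z) = (3*Z²)*Z + Z = 3*Z³ + Z = Z + 3*Z³)
d = -3647
d - o(-75) = -3647 - (-75 + 3*(-75)³) = -3647 - (-75 + 3*(-421875)) = -3647 - (-75 - 1265625) = -3647 - 1*(-1265700) = -3647 + 1265700 = 1262053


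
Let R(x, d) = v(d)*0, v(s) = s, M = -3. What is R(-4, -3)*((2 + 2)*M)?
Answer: 0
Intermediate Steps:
R(x, d) = 0 (R(x, d) = d*0 = 0)
R(-4, -3)*((2 + 2)*M) = 0*((2 + 2)*(-3)) = 0*(4*(-3)) = 0*(-12) = 0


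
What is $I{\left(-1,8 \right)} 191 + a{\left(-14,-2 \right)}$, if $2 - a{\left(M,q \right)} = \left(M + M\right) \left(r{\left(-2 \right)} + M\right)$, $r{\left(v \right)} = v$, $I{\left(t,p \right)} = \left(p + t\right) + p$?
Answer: $2419$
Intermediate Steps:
$I{\left(t,p \right)} = t + 2 p$
$a{\left(M,q \right)} = 2 - 2 M \left(-2 + M\right)$ ($a{\left(M,q \right)} = 2 - \left(M + M\right) \left(-2 + M\right) = 2 - 2 M \left(-2 + M\right)$)
$I{\left(-1,8 \right)} 191 + a{\left(-14,-2 \right)} = \left(-1 + 2 \cdot 8\right) 191 + \left(2 - 2 \left(-14\right)^{2} + 4 \left(-14\right)\right) = \left(-1 + 16\right) 191 - 446 = 15 \cdot 191 - 446 = 2865 - 446 = 2419$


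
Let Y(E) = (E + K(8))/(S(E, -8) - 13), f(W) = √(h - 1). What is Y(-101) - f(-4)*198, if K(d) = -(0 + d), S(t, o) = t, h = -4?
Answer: 109/114 - 198*I*√5 ≈ 0.95614 - 442.74*I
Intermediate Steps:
K(d) = -d
f(W) = I*√5 (f(W) = √(-4 - 1) = √(-5) = I*√5)
Y(E) = (-8 + E)/(-13 + E) (Y(E) = (E - 1*8)/(E - 13) = (E - 8)/(-13 + E) = (-8 + E)/(-13 + E))
Y(-101) - f(-4)*198 = (-8 - 101)/(-13 - 101) - I*√5*198 = -109/(-114) - 198*I*√5 = -1/114*(-109) - 198*I*√5 = 109/114 - 198*I*√5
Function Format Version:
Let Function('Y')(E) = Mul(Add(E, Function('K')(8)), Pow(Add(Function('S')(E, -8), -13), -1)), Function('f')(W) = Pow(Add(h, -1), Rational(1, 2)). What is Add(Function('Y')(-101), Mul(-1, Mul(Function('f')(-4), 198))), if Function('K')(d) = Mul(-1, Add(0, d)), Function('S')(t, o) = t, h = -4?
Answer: Add(Rational(109, 114), Mul(-198, I, Pow(5, Rational(1, 2)))) ≈ Add(0.95614, Mul(-442.74, I))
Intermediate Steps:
Function('K')(d) = Mul(-1, d)
Function('f')(W) = Mul(I, Pow(5, Rational(1, 2))) (Function('f')(W) = Pow(Add(-4, -1), Rational(1, 2)) = Pow(-5, Rational(1, 2)) = Mul(I, Pow(5, Rational(1, 2))))
Function('Y')(E) = Mul(Pow(Add(-13, E), -1), Add(-8, E)) (Function('Y')(E) = Mul(Add(E, Mul(-1, 8)), Pow(Add(E, -13), -1)) = Mul(Add(E, -8), Pow(Add(-13, E), -1)) = Mul(Add(-8, E), Pow(Add(-13, E), -1)) = Mul(Pow(Add(-13, E), -1), Add(-8, E)))
Add(Function('Y')(-101), Mul(-1, Mul(Function('f')(-4), 198))) = Add(Mul(Pow(Add(-13, -101), -1), Add(-8, -101)), Mul(-1, Mul(Mul(I, Pow(5, Rational(1, 2))), 198))) = Add(Mul(Pow(-114, -1), -109), Mul(-1, Mul(198, I, Pow(5, Rational(1, 2))))) = Add(Mul(Rational(-1, 114), -109), Mul(-198, I, Pow(5, Rational(1, 2)))) = Add(Rational(109, 114), Mul(-198, I, Pow(5, Rational(1, 2))))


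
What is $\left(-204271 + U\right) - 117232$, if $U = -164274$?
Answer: $-485777$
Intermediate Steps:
$\left(-204271 + U\right) - 117232 = \left(-204271 - 164274\right) - 117232 = -368545 - 117232 = -485777$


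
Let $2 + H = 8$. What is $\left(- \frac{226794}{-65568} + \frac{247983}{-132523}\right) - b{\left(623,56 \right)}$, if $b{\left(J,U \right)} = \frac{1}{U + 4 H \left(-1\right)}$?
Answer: $\frac{4508044097}{2896422688} \approx 1.5564$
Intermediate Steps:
$H = 6$ ($H = -2 + 8 = 6$)
$b{\left(J,U \right)} = \frac{1}{-24 + U}$ ($b{\left(J,U \right)} = \frac{1}{U + 4 \cdot 6 \left(-1\right)} = \frac{1}{U + 24 \left(-1\right)} = \frac{1}{U - 24} = \frac{1}{-24 + U}$)
$\left(- \frac{226794}{-65568} + \frac{247983}{-132523}\right) - b{\left(623,56 \right)} = \left(- \frac{226794}{-65568} + \frac{247983}{-132523}\right) - \frac{1}{-24 + 56} = \left(\left(-226794\right) \left(- \frac{1}{65568}\right) + 247983 \left(- \frac{1}{132523}\right)\right) - \frac{1}{32} = \left(\frac{37799}{10928} - \frac{247983}{132523}\right) - \frac{1}{32} = \frac{2299278653}{1448211344} - \frac{1}{32} = \frac{4508044097}{2896422688}$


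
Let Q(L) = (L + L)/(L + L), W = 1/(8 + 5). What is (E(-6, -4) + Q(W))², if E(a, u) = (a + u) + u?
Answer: 169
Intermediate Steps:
W = 1/13 ≈ 0.076923
E(a, u) = a + 2*u
Q(L) = 1 (Q(L) = (2*L)/((2*L)) = (2*L)*(1/(2*L)) = 1)
(E(-6, -4) + Q(W))² = ((-6 + 2*(-4)) + 1)² = ((-6 - 8) + 1)² = (-14 + 1)² = (-13)² = 169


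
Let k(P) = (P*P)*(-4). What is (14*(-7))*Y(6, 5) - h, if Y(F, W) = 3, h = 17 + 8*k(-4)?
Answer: 201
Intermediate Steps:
k(P) = -4*P² (k(P) = P²*(-4) = -4*P²)
h = -495 (h = 17 + 8*(-4*(-4)²) = 17 + 8*(-4*16) = 17 + 8*(-64) = 17 - 512 = -495)
(14*(-7))*Y(6, 5) - h = (14*(-7))*3 - 1*(-495) = -98*3 + 495 = -294 + 495 = 201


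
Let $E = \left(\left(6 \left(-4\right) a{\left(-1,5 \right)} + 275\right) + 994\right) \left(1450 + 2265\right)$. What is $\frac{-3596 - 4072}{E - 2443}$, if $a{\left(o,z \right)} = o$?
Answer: $- \frac{1917}{1200263} \approx -0.0015971$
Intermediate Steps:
$E = 4803495$ ($E = \left(\left(6 \left(-4\right) \left(-1\right) + 275\right) + 994\right) \left(1450 + 2265\right) = \left(\left(\left(-24\right) \left(-1\right) + 275\right) + 994\right) 3715 = \left(\left(24 + 275\right) + 994\right) 3715 = \left(299 + 994\right) 3715 = 1293 \cdot 3715 = 4803495$)
$\frac{-3596 - 4072}{E - 2443} = \frac{-3596 - 4072}{4803495 - 2443} = - \frac{7668}{4801052} = \left(-7668\right) \frac{1}{4801052} = - \frac{1917}{1200263}$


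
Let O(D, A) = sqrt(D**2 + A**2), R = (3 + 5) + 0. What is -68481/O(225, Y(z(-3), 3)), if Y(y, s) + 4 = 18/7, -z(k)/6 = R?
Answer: -479367*sqrt(99229)/496145 ≈ -304.35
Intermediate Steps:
R = 8 (R = 8 + 0 = 8)
z(k) = -48 (z(k) = -6*8 = -48)
Y(y, s) = -10/7 (Y(y, s) = -4 + 18/7 = -10/7)
O(D, A) = sqrt(A**2 + D**2)
-68481/O(225, Y(z(-3), 3)) = -68481/sqrt((-10/7)**2 + 225**2) = -68481/sqrt(100/49 + 50625) = -68481*7*sqrt(99229)/496145 = -479367*sqrt(99229)/496145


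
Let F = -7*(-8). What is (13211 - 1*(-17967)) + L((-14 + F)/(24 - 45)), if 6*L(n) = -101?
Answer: 186967/6 ≈ 31161.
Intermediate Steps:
F = 56
L(n) = -101/6 (L(n) = (⅙)*(-101) = -101/6)
(13211 - 1*(-17967)) + L((-14 + F)/(24 - 45)) = (13211 - 1*(-17967)) - 101/6 = (13211 + 17967) - 101/6 = 31178 - 101/6 = 186967/6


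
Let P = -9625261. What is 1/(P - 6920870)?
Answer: -1/16546131 ≈ -6.0437e-8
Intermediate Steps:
1/(P - 6920870) = 1/(-9625261 - 6920870) = 1/(-16546131) = -1/16546131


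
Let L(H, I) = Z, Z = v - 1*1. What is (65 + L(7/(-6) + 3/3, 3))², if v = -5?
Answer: 3481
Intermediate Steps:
Z = -6 (Z = -5 - 1*1 = -5 - 1 = -6)
L(H, I) = -6
(65 + L(7/(-6) + 3/3, 3))² = (65 - 6)² = 59² = 3481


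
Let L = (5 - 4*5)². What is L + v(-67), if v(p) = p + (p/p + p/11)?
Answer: 1682/11 ≈ 152.91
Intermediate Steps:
L = 225 (L = (5 - 20)² = (-15)² = 225)
v(p) = 1 + 12*p/11 (v(p) = p + (1 + p*(1/11)) = p + (1 + p/11) = 1 + 12*p/11)
L + v(-67) = 225 + (1 + (12/11)*(-67)) = 225 + (1 - 804/11) = 225 - 793/11 = 1682/11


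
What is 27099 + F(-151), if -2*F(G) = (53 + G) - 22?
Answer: 27159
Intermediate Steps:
F(G) = -31/2 - G/2 (F(G) = -((53 + G) - 22)/2 = -(31 + G)/2 = -31/2 - G/2)
27099 + F(-151) = 27099 + (-31/2 - 1/2*(-151)) = 27099 + (-31/2 + 151/2) = 27099 + 60 = 27159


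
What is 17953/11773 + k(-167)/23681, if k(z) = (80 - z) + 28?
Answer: 428382568/278796413 ≈ 1.5365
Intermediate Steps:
k(z) = 108 - z
17953/11773 + k(-167)/23681 = 17953/11773 + (108 - 1*(-167))/23681 = 17953*(1/11773) + (108 + 167)*(1/23681) = 17953/11773 + 275*(1/23681) = 17953/11773 + 275/23681 = 428382568/278796413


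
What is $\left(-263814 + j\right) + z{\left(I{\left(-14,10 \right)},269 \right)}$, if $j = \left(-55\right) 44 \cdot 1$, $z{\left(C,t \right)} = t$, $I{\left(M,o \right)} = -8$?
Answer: $-265965$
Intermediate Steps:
$j = -2420$ ($j = \left(-2420\right) 1 = -2420$)
$\left(-263814 + j\right) + z{\left(I{\left(-14,10 \right)},269 \right)} = \left(-263814 - 2420\right) + 269 = -266234 + 269 = -265965$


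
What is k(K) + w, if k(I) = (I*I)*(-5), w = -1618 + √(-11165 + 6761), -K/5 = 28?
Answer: -99618 + 2*I*√1101 ≈ -99618.0 + 66.363*I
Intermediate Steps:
K = -140 (K = -5*28 = -140)
w = -1618 + 2*I*√1101 (w = -1618 + √(-4404) = -1618 + 2*I*√1101 ≈ -1618.0 + 66.363*I)
k(I) = -5*I² (k(I) = I²*(-5) = -5*I²)
k(K) + w = -5*(-140)² + (-1618 + 2*I*√1101) = -5*19600 + (-1618 + 2*I*√1101) = -98000 + (-1618 + 2*I*√1101) = -99618 + 2*I*√1101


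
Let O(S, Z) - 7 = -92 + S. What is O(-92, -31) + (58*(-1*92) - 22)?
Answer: -5535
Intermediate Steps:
O(S, Z) = -85 + S (O(S, Z) = 7 + (-92 + S) = -85 + S)
O(-92, -31) + (58*(-1*92) - 22) = (-85 - 92) + (58*(-1*92) - 22) = -177 + (58*(-92) - 22) = -177 + (-5336 - 22) = -177 - 5358 = -5535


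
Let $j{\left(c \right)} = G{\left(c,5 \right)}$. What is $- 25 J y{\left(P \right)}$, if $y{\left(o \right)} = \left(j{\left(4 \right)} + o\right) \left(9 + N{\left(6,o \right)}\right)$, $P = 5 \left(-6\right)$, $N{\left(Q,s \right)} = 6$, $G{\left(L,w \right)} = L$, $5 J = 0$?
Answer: $0$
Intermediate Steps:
$J = 0$ ($J = \frac{1}{5} \cdot 0 = 0$)
$j{\left(c \right)} = c$
$P = -30$
$y{\left(o \right)} = 60 + 15 o$ ($y{\left(o \right)} = \left(4 + o\right) \left(9 + 6\right) = \left(4 + o\right) 15 = 60 + 15 o$)
$- 25 J y{\left(P \right)} = \left(-25\right) 0 \left(60 + 15 \left(-30\right)\right) = 0 \left(60 - 450\right) = 0 \left(-390\right) = 0$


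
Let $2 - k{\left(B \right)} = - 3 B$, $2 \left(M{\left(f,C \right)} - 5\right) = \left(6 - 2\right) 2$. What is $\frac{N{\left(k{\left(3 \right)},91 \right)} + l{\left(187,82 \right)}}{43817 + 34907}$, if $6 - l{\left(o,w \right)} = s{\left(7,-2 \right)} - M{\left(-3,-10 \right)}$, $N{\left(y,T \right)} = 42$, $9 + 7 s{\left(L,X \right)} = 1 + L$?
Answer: $\frac{100}{137767} \approx 0.00072586$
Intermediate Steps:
$M{\left(f,C \right)} = 9$ ($M{\left(f,C \right)} = 5 + \frac{\left(6 - 2\right) 2}{2} = 5 + \frac{4 \cdot 2}{2} = 5 + \frac{1}{2} \cdot 8 = 5 + 4 = 9$)
$k{\left(B \right)} = 2 + 3 B$ ($k{\left(B \right)} = 2 - - 3 B = 2 + 3 B$)
$s{\left(L,X \right)} = - \frac{8}{7} + \frac{L}{7}$ ($s{\left(L,X \right)} = - \frac{9}{7} + \frac{1 + L}{7} = - \frac{9}{7} + \left(\frac{1}{7} + \frac{L}{7}\right) = - \frac{8}{7} + \frac{L}{7}$)
$l{\left(o,w \right)} = \frac{106}{7}$ ($l{\left(o,w \right)} = 6 - \left(\left(- \frac{8}{7} + \frac{1}{7} \cdot 7\right) - 9\right) = 6 - \left(\left(- \frac{8}{7} + 1\right) - 9\right) = 6 - \left(- \frac{1}{7} - 9\right) = 6 - - \frac{64}{7} = 6 + \frac{64}{7} = \frac{106}{7}$)
$\frac{N{\left(k{\left(3 \right)},91 \right)} + l{\left(187,82 \right)}}{43817 + 34907} = \frac{42 + \frac{106}{7}}{43817 + 34907} = \frac{400}{7 \cdot 78724} = \frac{400}{7} \cdot \frac{1}{78724} = \frac{100}{137767}$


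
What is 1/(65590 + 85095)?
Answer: 1/150685 ≈ 6.6364e-6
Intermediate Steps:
1/(65590 + 85095) = 1/150685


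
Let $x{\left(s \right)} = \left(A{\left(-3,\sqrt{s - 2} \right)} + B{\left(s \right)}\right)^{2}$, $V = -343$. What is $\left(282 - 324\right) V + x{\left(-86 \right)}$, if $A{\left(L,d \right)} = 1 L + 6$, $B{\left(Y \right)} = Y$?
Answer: $21295$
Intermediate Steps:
$A{\left(L,d \right)} = 6 + L$ ($A{\left(L,d \right)} = L + 6 = 6 + L$)
$x{\left(s \right)} = \left(3 + s\right)^{2}$ ($x{\left(s \right)} = \left(\left(6 - 3\right) + s\right)^{2} = \left(3 + s\right)^{2}$)
$\left(282 - 324\right) V + x{\left(-86 \right)} = \left(282 - 324\right) \left(-343\right) + \left(3 - 86\right)^{2} = \left(-42\right) \left(-343\right) + \left(-83\right)^{2} = 14406 + 6889 = 21295$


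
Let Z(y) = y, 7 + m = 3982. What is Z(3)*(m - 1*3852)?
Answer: 369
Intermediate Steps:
m = 3975 (m = -7 + 3982 = 3975)
Z(3)*(m - 1*3852) = 3*(3975 - 1*3852) = 3*(3975 - 3852) = 3*123 = 369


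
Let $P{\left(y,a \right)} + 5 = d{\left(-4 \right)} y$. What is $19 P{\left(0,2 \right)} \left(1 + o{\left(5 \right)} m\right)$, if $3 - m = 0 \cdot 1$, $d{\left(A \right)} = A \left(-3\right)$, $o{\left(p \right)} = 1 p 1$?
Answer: $-1520$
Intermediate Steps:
$o{\left(p \right)} = p$ ($o{\left(p \right)} = p 1 = p$)
$d{\left(A \right)} = - 3 A$
$P{\left(y,a \right)} = -5 + 12 y$ ($P{\left(y,a \right)} = -5 + \left(-3\right) \left(-4\right) y = -5 + 12 y$)
$m = 3$ ($m = 3 - 0 \cdot 1 = 3 - 0 = 3 + 0 = 3$)
$19 P{\left(0,2 \right)} \left(1 + o{\left(5 \right)} m\right) = 19 \left(-5 + 12 \cdot 0\right) \left(1 + 5 \cdot 3\right) = 19 \left(-5 + 0\right) \left(1 + 15\right) = 19 \left(-5\right) 16 = \left(-95\right) 16 = -1520$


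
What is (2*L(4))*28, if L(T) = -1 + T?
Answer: 168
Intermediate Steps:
(2*L(4))*28 = (2*(-1 + 4))*28 = (2*3)*28 = 6*28 = 168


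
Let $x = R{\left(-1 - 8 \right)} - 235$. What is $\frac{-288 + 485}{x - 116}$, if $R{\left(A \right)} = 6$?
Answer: $- \frac{197}{345} \approx -0.57101$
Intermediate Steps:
$x = -229$ ($x = 6 - 235 = -229$)
$\frac{-288 + 485}{x - 116} = \frac{-288 + 485}{-229 - 116} = \frac{197}{-229 - 116} = \frac{197}{-345} = 197 \left(- \frac{1}{345}\right) = - \frac{197}{345}$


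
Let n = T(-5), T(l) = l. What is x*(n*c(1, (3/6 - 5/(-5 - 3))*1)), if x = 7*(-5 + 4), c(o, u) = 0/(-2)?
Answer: 0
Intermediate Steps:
n = -5
c(o, u) = 0 (c(o, u) = 0*(-1/2) = 0)
x = -7 (x = 7*(-1) = -7)
x*(n*c(1, (3/6 - 5/(-5 - 3))*1)) = -(-35)*0 = -7*0 = 0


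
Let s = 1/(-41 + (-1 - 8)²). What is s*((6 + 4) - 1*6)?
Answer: ⅒ ≈ 0.10000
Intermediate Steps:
s = 1/40 (s = 1/(-41 + (-9)²) = 1/(-41 + 81) = 1/40 ≈ 0.025000)
s*((6 + 4) - 1*6) = ((6 + 4) - 1*6)/40 = (10 - 6)/40 = (1/40)*4 = ⅒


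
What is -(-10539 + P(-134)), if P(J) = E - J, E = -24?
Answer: 10429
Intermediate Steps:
P(J) = -24 - J
-(-10539 + P(-134)) = -(-10539 + (-24 - 1*(-134))) = -(-10539 + (-24 + 134)) = -(-10539 + 110) = -1*(-10429) = 10429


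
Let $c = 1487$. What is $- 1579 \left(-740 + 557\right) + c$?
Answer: $290444$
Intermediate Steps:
$- 1579 \left(-740 + 557\right) + c = - 1579 \left(-740 + 557\right) + 1487 = \left(-1579\right) \left(-183\right) + 1487 = 288957 + 1487 = 290444$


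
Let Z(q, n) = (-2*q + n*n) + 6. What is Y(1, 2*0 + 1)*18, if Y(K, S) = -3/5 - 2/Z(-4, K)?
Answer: -66/5 ≈ -13.200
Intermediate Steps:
Z(q, n) = 6 + n**2 - 2*q (Z(q, n) = (-2*q + n**2) + 6 = (n**2 - 2*q) + 6 = 6 + n**2 - 2*q)
Y(K, S) = -3/5 - 2/(14 + K**2) (Y(K, S) = -3/5 - 2/(6 + K**2 - 2*(-4)) = -3*1/5 - 2/(6 + K**2 + 8) = -3/5 - 2/(14 + K**2))
Y(1, 2*0 + 1)*18 = ((-52 - 3*1**2)/(5*(14 + 1**2)))*18 = ((-52 - 3*1)/(5*(14 + 1)))*18 = ((1/5)*(-52 - 3)/15)*18 = ((1/5)*(1/15)*(-55))*18 = -11/15*18 = -66/5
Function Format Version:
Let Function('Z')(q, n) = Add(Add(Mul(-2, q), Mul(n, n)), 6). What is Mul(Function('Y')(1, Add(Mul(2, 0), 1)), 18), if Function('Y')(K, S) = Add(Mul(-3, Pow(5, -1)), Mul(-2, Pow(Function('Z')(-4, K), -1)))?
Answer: Rational(-66, 5) ≈ -13.200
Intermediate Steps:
Function('Z')(q, n) = Add(6, Pow(n, 2), Mul(-2, q)) (Function('Z')(q, n) = Add(Add(Mul(-2, q), Pow(n, 2)), 6) = Add(Add(Pow(n, 2), Mul(-2, q)), 6) = Add(6, Pow(n, 2), Mul(-2, q)))
Function('Y')(K, S) = Add(Rational(-3, 5), Mul(-2, Pow(Add(14, Pow(K, 2)), -1))) (Function('Y')(K, S) = Add(Mul(-3, Pow(5, -1)), Mul(-2, Pow(Add(6, Pow(K, 2), Mul(-2, -4)), -1))) = Add(Mul(-3, Rational(1, 5)), Mul(-2, Pow(Add(6, Pow(K, 2), 8), -1))) = Add(Rational(-3, 5), Mul(-2, Pow(Add(14, Pow(K, 2)), -1))))
Mul(Function('Y')(1, Add(Mul(2, 0), 1)), 18) = Mul(Mul(Rational(1, 5), Pow(Add(14, Pow(1, 2)), -1), Add(-52, Mul(-3, Pow(1, 2)))), 18) = Mul(Mul(Rational(1, 5), Pow(Add(14, 1), -1), Add(-52, Mul(-3, 1))), 18) = Mul(Mul(Rational(1, 5), Pow(15, -1), Add(-52, -3)), 18) = Mul(Mul(Rational(1, 5), Rational(1, 15), -55), 18) = Mul(Rational(-11, 15), 18) = Rational(-66, 5)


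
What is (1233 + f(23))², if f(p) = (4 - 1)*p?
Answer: 1695204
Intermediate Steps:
f(p) = 3*p
(1233 + f(23))² = (1233 + 3*23)² = (1233 + 69)² = 1302² = 1695204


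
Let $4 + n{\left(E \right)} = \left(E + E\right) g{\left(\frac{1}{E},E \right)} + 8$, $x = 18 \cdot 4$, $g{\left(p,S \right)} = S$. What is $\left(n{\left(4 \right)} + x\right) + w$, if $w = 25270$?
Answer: $25378$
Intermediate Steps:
$x = 72$
$n{\left(E \right)} = 4 + 2 E^{2}$ ($n{\left(E \right)} = -4 + \left(\left(E + E\right) E + 8\right) = -4 + \left(2 E E + 8\right) = -4 + \left(2 E^{2} + 8\right) = -4 + \left(8 + 2 E^{2}\right) = 4 + 2 E^{2}$)
$\left(n{\left(4 \right)} + x\right) + w = \left(\left(4 + 2 \cdot 4^{2}\right) + 72\right) + 25270 = \left(\left(4 + 2 \cdot 16\right) + 72\right) + 25270 = \left(\left(4 + 32\right) + 72\right) + 25270 = \left(36 + 72\right) + 25270 = 108 + 25270 = 25378$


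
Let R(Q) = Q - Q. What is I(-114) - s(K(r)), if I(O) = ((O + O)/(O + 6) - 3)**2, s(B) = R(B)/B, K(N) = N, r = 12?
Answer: 64/81 ≈ 0.79012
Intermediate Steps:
R(Q) = 0
s(B) = 0 (s(B) = 0/B = 0)
I(O) = (-3 + 2*O/(6 + O))**2 (I(O) = ((2*O)/(6 + O) - 3)**2 = (2*O/(6 + O) - 3)**2 = (-3 + 2*O/(6 + O))**2)
I(-114) - s(K(r)) = (18 - 114)**2/(6 - 114)**2 - 1*0 = (-96)**2/(-108)**2 + 0 = (1/11664)*9216 + 0 = 64/81 + 0 = 64/81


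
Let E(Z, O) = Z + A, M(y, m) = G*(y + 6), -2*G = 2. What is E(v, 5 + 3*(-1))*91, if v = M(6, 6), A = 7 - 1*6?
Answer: -1001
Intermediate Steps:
G = -1 (G = -½*2 = -1)
M(y, m) = -6 - y (M(y, m) = -(y + 6) = -(6 + y) = -6 - y)
A = 1 (A = 7 - 6 = 1)
v = -12 (v = -6 - 1*6 = -6 - 6 = -12)
E(Z, O) = 1 + Z (E(Z, O) = Z + 1 = 1 + Z)
E(v, 5 + 3*(-1))*91 = (1 - 12)*91 = -11*91 = -1001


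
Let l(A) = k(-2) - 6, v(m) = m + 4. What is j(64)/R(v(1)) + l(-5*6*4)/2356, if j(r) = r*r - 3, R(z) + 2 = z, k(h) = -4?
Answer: 4821539/3534 ≈ 1364.3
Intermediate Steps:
v(m) = 4 + m
R(z) = -2 + z
l(A) = -10 (l(A) = -4 - 6 = -10)
j(r) = -3 + r² (j(r) = r² - 3 = -3 + r²)
j(64)/R(v(1)) + l(-5*6*4)/2356 = (-3 + 64²)/(-2 + (4 + 1)) - 10/2356 = (-3 + 4096)/(-2 + 5) - 10*1/2356 = 4093/3 - 5/1178 = 4821539/3534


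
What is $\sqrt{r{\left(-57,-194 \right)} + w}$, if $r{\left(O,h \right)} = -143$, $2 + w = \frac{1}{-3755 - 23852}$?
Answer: $\frac{2 i \sqrt{27627815678}}{27607} \approx 12.042 i$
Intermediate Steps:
$w = - \frac{55215}{27607}$ ($w = -2 + \frac{1}{-3755 - 23852} = -2 + \frac{1}{-27607} = -2 - \frac{1}{27607} = - \frac{55215}{27607} \approx -2.0$)
$\sqrt{r{\left(-57,-194 \right)} + w} = \sqrt{-143 - \frac{55215}{27607}} = \sqrt{- \frac{4003016}{27607}} = \frac{2 i \sqrt{27627815678}}{27607}$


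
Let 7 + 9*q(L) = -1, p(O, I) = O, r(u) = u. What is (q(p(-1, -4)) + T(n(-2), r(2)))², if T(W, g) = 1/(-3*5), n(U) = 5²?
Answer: 1849/2025 ≈ 0.91309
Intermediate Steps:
n(U) = 25
q(L) = -8/9 (q(L) = -7/9 + (⅑)*(-1) = -7/9 - ⅑ = -8/9)
T(W, g) = -1/15 (T(W, g) = 1/(-15) = -1/15)
(q(p(-1, -4)) + T(n(-2), r(2)))² = (-8/9 - 1/15)² = (-43/45)² = 1849/2025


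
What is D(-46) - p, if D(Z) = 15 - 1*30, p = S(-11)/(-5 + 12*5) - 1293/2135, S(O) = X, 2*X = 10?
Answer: -340187/23485 ≈ -14.485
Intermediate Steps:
X = 5 (X = (1/2)*10 = 5)
S(O) = 5
p = -12088/23485 (p = 5/(-5 + 12*5) - 1293/2135 = 5/(-5 + 60) - 1293*1/2135 = 5/55 - 1293/2135 = 5*(1/55) - 1293/2135 = 1/11 - 1293/2135 = -12088/23485 ≈ -0.51471)
D(Z) = -15 (D(Z) = 15 - 30 = -15)
D(-46) - p = -15 - 1*(-12088/23485) = -15 + 12088/23485 = -340187/23485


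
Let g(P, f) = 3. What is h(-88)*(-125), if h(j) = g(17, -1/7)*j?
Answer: 33000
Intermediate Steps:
h(j) = 3*j
h(-88)*(-125) = (3*(-88))*(-125) = -264*(-125) = 33000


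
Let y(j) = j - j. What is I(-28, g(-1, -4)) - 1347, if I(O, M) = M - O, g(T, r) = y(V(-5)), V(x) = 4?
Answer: -1319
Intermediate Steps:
y(j) = 0
g(T, r) = 0
I(-28, g(-1, -4)) - 1347 = (0 - 1*(-28)) - 1347 = (0 + 28) - 1347 = 28 - 1347 = -1319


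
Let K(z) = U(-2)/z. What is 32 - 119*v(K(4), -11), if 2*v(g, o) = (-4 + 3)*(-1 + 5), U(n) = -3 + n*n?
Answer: 270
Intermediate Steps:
U(n) = -3 + n²
K(z) = 1/z (K(z) = (-3 + (-2)²)/z = (-3 + 4)/z = 1/z)
v(g, o) = -2 (v(g, o) = ((-4 + 3)*(-1 + 5))/2 = (-1*4)/2 = (½)*(-4) = -2)
32 - 119*v(K(4), -11) = 32 - 119*(-2) = 32 + 238 = 270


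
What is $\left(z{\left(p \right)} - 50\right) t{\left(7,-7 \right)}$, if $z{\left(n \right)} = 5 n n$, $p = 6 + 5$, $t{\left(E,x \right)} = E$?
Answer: $3885$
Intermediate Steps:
$p = 11$
$z{\left(n \right)} = 5 n^{2}$
$\left(z{\left(p \right)} - 50\right) t{\left(7,-7 \right)} = \left(5 \cdot 11^{2} - 50\right) 7 = \left(5 \cdot 121 - 50\right) 7 = \left(605 - 50\right) 7 = 555 \cdot 7 = 3885$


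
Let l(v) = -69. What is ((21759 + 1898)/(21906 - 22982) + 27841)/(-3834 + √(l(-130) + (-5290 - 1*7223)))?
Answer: -2125261389/293152972 - 9977753*I*√1398/1758917832 ≈ -7.2497 - 0.2121*I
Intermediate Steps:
((21759 + 1898)/(21906 - 22982) + 27841)/(-3834 + √(l(-130) + (-5290 - 1*7223))) = ((21759 + 1898)/(21906 - 22982) + 27841)/(-3834 + √(-69 + (-5290 - 1*7223))) = (23657/(-1076) + 27841)/(-3834 + √(-69 + (-5290 - 7223))) = (23657*(-1/1076) + 27841)/(-3834 + √(-69 - 12513)) = (-23657/1076 + 27841)/(-3834 + √(-12582)) = 29933259/(1076*(-3834 + 3*I*√1398))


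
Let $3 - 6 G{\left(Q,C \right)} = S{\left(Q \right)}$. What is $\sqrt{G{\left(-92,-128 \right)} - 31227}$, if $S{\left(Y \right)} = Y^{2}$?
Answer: $\frac{i \sqrt{1174938}}{6} \approx 180.66 i$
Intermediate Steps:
$G{\left(Q,C \right)} = \frac{1}{2} - \frac{Q^{2}}{6}$
$\sqrt{G{\left(-92,-128 \right)} - 31227} = \sqrt{\left(\frac{1}{2} - \frac{\left(-92\right)^{2}}{6}\right) - 31227} = \sqrt{\left(\frac{1}{2} - \frac{4232}{3}\right) - 31227} = \sqrt{- \frac{8461}{6} - 31227} = \sqrt{- \frac{195823}{6}} = \frac{i \sqrt{1174938}}{6}$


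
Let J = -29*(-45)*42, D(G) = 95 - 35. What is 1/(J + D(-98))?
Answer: 1/54870 ≈ 1.8225e-5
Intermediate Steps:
D(G) = 60
J = 54810 (J = 1305*42 = 54810)
1/(J + D(-98)) = 1/(54810 + 60) = 1/54870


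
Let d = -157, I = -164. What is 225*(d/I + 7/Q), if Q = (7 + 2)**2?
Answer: 346625/1476 ≈ 234.84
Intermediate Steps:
Q = 81 (Q = 9**2 = 81)
225*(d/I + 7/Q) = 225*(-157/(-164) + 7/81) = 225*(-157*(-1/164) + 7*(1/81)) = 225*(157/164 + 7/81) = 225*(13865/13284) = 346625/1476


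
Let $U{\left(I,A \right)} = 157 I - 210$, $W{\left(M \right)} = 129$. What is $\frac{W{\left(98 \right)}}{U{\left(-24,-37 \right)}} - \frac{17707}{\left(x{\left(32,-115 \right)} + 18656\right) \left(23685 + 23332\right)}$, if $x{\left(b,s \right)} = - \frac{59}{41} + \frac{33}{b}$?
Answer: $- \frac{49514970013531}{1525953551194254} \approx -0.032449$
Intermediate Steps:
$x{\left(b,s \right)} = - \frac{59}{41} + \frac{33}{b}$ ($x{\left(b,s \right)} = \left(-59\right) \frac{1}{41} + \frac{33}{b} = - \frac{59}{41} + \frac{33}{b}$)
$U{\left(I,A \right)} = -210 + 157 I$
$\frac{W{\left(98 \right)}}{U{\left(-24,-37 \right)}} - \frac{17707}{\left(x{\left(32,-115 \right)} + 18656\right) \left(23685 + 23332\right)} = \frac{129}{-210 + 157 \left(-24\right)} - \frac{17707}{\left(\left(- \frac{59}{41} + \frac{33}{32}\right) + 18656\right) \left(23685 + 23332\right)} = \frac{129}{-210 - 3768} - \frac{17707}{\left(\left(- \frac{59}{41} + 33 \cdot \frac{1}{32}\right) + 18656\right) 47017} = \frac{129}{-3978} - \frac{17707}{\left(\left(- \frac{59}{41} + \frac{33}{32}\right) + 18656\right) 47017} = 129 \left(- \frac{1}{3978}\right) - \frac{17707}{\left(- \frac{535}{1312} + 18656\right) 47017} = - \frac{43}{1326} - \frac{17707}{\frac{24476137}{1312} \cdot 47017} = - \frac{43}{1326} - \frac{17707}{\frac{1150794533329}{1312}} = - \frac{43}{1326} - \frac{23231584}{1150794533329} = - \frac{49514970013531}{1525953551194254}$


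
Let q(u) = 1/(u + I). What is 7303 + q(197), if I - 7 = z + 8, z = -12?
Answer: 1460601/200 ≈ 7303.0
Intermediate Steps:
I = 3 (I = 7 + (-12 + 8) = 7 - 4 = 3)
q(u) = 1/(3 + u) (q(u) = 1/(u + 3) = 1/(3 + u))
7303 + q(197) = 7303 + 1/(3 + 197) = 7303 + 1/200 = 1460601/200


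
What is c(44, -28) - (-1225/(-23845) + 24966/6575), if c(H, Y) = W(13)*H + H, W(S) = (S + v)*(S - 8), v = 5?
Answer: 125429450971/31356175 ≈ 4000.2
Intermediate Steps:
W(S) = (-8 + S)*(5 + S) (W(S) = (S + 5)*(S - 8) = (5 + S)*(-8 + S) = (-8 + S)*(5 + S))
c(H, Y) = 91*H (c(H, Y) = (-40 + 13**2 - 3*13)*H + H = (-40 + 169 - 39)*H + H = 90*H + H = 91*H)
c(44, -28) - (-1225/(-23845) + 24966/6575) = 91*44 - (-1225/(-23845) + 24966/6575) = 4004 - (-1225*(-1/23845) + 24966*(1/6575)) = 4004 - (245/4769 + 24966/6575) = 4004 - 1*120673729/31356175 = 4004 - 120673729/31356175 = 125429450971/31356175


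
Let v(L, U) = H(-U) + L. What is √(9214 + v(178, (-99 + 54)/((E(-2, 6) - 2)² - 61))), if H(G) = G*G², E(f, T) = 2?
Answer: √130034580047/3721 ≈ 96.910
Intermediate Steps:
H(G) = G³
v(L, U) = L - U³ (v(L, U) = (-U)³ + L = -U³ + L = L - U³)
√(9214 + v(178, (-99 + 54)/((E(-2, 6) - 2)² - 61))) = √(9214 + (178 - ((-99 + 54)/((2 - 2)² - 61))³)) = √(9214 + (178 - (-45/(0² - 61))³)) = √(9214 + (178 - (-45/(0 - 61))³)) = √(9214 + (178 - (-45/(-61))³)) = √(9214 + (178 - (-45*(-1/61))³)) = √(9214 + (178 - (45/61)³)) = √(9214 + (178 - 1*91125/226981)) = √(9214 + (178 - 91125/226981)) = √(9214 + 40311493/226981) = √(2131714427/226981) = √130034580047/3721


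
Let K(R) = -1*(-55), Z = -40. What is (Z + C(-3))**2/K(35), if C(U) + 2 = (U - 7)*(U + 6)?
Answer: 5184/55 ≈ 94.255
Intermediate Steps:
K(R) = 55
C(U) = -2 + (-7 + U)*(6 + U) (C(U) = -2 + (U - 7)*(U + 6) = -2 + (-7 + U)*(6 + U))
(Z + C(-3))**2/K(35) = (-40 + (-44 + (-3)**2 - 1*(-3)))**2/55 = (-40 + (-44 + 9 + 3))**2*(1/55) = (-40 - 32)**2*(1/55) = (-72)**2*(1/55) = 5184*(1/55) = 5184/55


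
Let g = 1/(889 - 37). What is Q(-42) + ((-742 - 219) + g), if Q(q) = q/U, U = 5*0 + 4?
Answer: -827717/852 ≈ -971.50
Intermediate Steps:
U = 4 (U = 0 + 4 = 4)
g = 1/852 ≈ 0.0011737
Q(q) = q/4
Q(-42) + ((-742 - 219) + g) = (1/4)*(-42) + ((-742 - 219) + 1/852) = -21/2 + (-961 + 1/852) = -21/2 - 818771/852 = -827717/852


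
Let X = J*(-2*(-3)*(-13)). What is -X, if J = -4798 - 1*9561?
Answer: -1120002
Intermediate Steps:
J = -14359 (J = -4798 - 9561 = -14359)
X = 1120002 (X = -14359*(-2*(-3))*(-13) = -86154*(-13) = -14359*(-78) = 1120002)
-X = -1*1120002 = -1120002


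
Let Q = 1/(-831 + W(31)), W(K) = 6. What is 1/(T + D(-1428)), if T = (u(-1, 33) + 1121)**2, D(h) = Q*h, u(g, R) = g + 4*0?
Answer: 275/344960476 ≈ 7.9719e-7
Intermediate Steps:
u(g, R) = g (u(g, R) = g + 0 = g)
Q = -1/825 (Q = 1/(-831 + 6) = 1/(-825) = -1/825 ≈ -0.0012121)
D(h) = -h/825
T = 1254400 (T = (-1 + 1121)**2 = 1120**2 = 1254400)
1/(T + D(-1428)) = 1/(1254400 - 1/825*(-1428)) = 1/(1254400 + 476/275) = 1/(344960476/275) = 275/344960476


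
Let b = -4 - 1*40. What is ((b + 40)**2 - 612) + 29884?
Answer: 29288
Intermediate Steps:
b = -44 (b = -4 - 40 = -44)
((b + 40)**2 - 612) + 29884 = ((-44 + 40)**2 - 612) + 29884 = ((-4)**2 - 612) + 29884 = (16 - 612) + 29884 = -596 + 29884 = 29288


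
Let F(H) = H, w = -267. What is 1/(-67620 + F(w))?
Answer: -1/67887 ≈ -1.4730e-5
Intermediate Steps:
1/(-67620 + F(w)) = 1/(-67620 - 267) = 1/(-67887) = -1/67887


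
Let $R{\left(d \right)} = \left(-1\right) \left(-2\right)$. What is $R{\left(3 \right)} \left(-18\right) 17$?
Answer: $-612$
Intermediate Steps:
$R{\left(d \right)} = 2$
$R{\left(3 \right)} \left(-18\right) 17 = 2 \left(-18\right) 17 = \left(-36\right) 17 = -612$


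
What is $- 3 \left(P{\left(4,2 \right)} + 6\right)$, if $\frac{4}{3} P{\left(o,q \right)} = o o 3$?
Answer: $-126$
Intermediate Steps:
$P{\left(o,q \right)} = \frac{9 o^{2}}{4}$ ($P{\left(o,q \right)} = \frac{3 o o 3}{4} = \frac{3 o^{2} \cdot 3}{4} = \frac{3 \cdot 3 o^{2}}{4} = \frac{9 o^{2}}{4}$)
$- 3 \left(P{\left(4,2 \right)} + 6\right) = - 3 \left(\frac{9 \cdot 4^{2}}{4} + 6\right) = - 3 \left(\frac{9}{4} \cdot 16 + 6\right) = - 3 \left(36 + 6\right) = \left(-3\right) 42 = -126$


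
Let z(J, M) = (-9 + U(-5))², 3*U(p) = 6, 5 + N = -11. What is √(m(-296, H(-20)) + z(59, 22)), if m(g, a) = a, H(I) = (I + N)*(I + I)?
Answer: √1489 ≈ 38.588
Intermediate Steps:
N = -16 (N = -5 - 11 = -16)
U(p) = 2 (U(p) = (⅓)*6 = 2)
H(I) = 2*I*(-16 + I) (H(I) = (I - 16)*(I + I) = (-16 + I)*(2*I) = 2*I*(-16 + I))
z(J, M) = 49 (z(J, M) = (-9 + 2)² = (-7)² = 49)
√(m(-296, H(-20)) + z(59, 22)) = √(2*(-20)*(-16 - 20) + 49) = √(2*(-20)*(-36) + 49) = √(1440 + 49) = √1489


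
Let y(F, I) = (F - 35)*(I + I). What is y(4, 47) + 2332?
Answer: -582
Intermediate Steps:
y(F, I) = 2*I*(-35 + F) (y(F, I) = (-35 + F)*(2*I) = 2*I*(-35 + F))
y(4, 47) + 2332 = 2*47*(-35 + 4) + 2332 = 2*47*(-31) + 2332 = -2914 + 2332 = -582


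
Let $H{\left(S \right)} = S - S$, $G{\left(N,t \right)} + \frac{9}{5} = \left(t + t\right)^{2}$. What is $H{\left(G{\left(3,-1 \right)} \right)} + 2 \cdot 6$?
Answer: $12$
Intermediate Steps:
$G{\left(N,t \right)} = - \frac{9}{5} + 4 t^{2}$ ($G{\left(N,t \right)} = - \frac{9}{5} + \left(t + t\right)^{2} = - \frac{9}{5} + \left(2 t\right)^{2} = - \frac{9}{5} + 4 t^{2}$)
$H{\left(S \right)} = 0$
$H{\left(G{\left(3,-1 \right)} \right)} + 2 \cdot 6 = 0 + 2 \cdot 6 = 0 + 12 = 12$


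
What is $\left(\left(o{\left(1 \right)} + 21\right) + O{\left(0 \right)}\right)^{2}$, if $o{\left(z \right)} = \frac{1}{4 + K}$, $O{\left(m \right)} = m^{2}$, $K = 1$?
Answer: $\frac{11236}{25} \approx 449.44$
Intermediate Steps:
$o{\left(z \right)} = \frac{1}{5}$ ($o{\left(z \right)} = \frac{1}{4 + 1} = \frac{1}{5}$)
$\left(\left(o{\left(1 \right)} + 21\right) + O{\left(0 \right)}\right)^{2} = \left(\left(\frac{1}{5} + 21\right) + 0^{2}\right)^{2} = \left(\frac{106}{5} + 0\right)^{2} = \left(\frac{106}{5}\right)^{2} = \frac{11236}{25}$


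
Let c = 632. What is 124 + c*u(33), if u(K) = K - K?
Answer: 124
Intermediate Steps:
u(K) = 0
124 + c*u(33) = 124 + 632*0 = 124 + 0 = 124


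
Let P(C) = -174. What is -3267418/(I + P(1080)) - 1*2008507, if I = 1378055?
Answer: -2767486901085/1377881 ≈ -2.0085e+6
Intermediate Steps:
-3267418/(I + P(1080)) - 1*2008507 = -3267418/(1378055 - 174) - 1*2008507 = -3267418/1377881 - 2008507 = -2767486901085/1377881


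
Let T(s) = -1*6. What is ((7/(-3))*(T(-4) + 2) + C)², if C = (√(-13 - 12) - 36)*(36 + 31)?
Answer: 50945239/9 - 4829360*I/3 ≈ 5.6606e+6 - 1.6098e+6*I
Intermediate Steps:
T(s) = -6
C = -2412 + 335*I (C = (√(-25) - 36)*67 = (5*I - 36)*67 = (-36 + 5*I)*67 = -2412 + 335*I ≈ -2412.0 + 335.0*I)
((7/(-3))*(T(-4) + 2) + C)² = ((7/(-3))*(-6 + 2) + (-2412 + 335*I))² = ((7*(-⅓))*(-4) + (-2412 + 335*I))² = (-7/3*(-4) + (-2412 + 335*I))² = (28/3 + (-2412 + 335*I))² = (-7208/3 + 335*I)²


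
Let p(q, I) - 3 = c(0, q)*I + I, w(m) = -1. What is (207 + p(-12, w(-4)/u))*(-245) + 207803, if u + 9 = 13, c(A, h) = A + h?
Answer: 622717/4 ≈ 1.5568e+5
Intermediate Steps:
u = 4 (u = -9 + 13 = 4)
p(q, I) = 3 + I + I*q (p(q, I) = 3 + ((0 + q)*I + I) = 3 + (q*I + I) = 3 + (I*q + I) = 3 + (I + I*q) = 3 + I + I*q)
(207 + p(-12, w(-4)/u))*(-245) + 207803 = (207 + (3 - 1/4 - 1/4*(-12)))*(-245) + 207803 = (207 + (3 - 1*¼ - 1*¼*(-12)))*(-245) + 207803 = (207 + (3 - ¼ - ¼*(-12)))*(-245) + 207803 = (207 + (3 - ¼ + 3))*(-245) + 207803 = (207 + 23/4)*(-245) + 207803 = (851/4)*(-245) + 207803 = -208495/4 + 207803 = 622717/4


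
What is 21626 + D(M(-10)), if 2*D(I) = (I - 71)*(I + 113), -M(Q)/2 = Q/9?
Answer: 2861509/162 ≈ 17664.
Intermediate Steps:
M(Q) = -2*Q/9
D(I) = (-71 + I)*(113 + I)/2 (D(I) = ((I - 71)*(I + 113))/2 = ((-71 + I)*(113 + I))/2 = (-71 + I)*(113 + I)/2)
21626 + D(M(-10)) = 21626 + (-8023/2 + (-2/9*(-10))**2/2 + 21*(-2/9*(-10))) = 21626 + (-8023/2 + (20/9)**2/2 + 21*(20/9)) = 21626 + (-8023/2 + (1/2)*(400/81) + 140/3) = 21626 + (-8023/2 + 200/81 + 140/3) = 21626 - 641903/162 = 2861509/162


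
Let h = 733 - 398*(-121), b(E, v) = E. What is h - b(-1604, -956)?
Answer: 50495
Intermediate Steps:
h = 48891 (h = 733 + 48158 = 48891)
h - b(-1604, -956) = 48891 - 1*(-1604) = 48891 + 1604 = 50495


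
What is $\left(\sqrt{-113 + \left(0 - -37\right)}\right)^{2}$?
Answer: $-76$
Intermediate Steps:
$\left(\sqrt{-113 + \left(0 - -37\right)}\right)^{2} = \left(\sqrt{-113 + \left(0 + 37\right)}\right)^{2} = \left(\sqrt{-113 + 37}\right)^{2} = \left(\sqrt{-76}\right)^{2} = \left(2 i \sqrt{19}\right)^{2} = -76$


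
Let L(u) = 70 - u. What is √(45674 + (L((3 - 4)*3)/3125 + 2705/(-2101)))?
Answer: √3150134943511490/262625 ≈ 213.71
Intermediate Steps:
√(45674 + (L((3 - 4)*3)/3125 + 2705/(-2101))) = √(45674 + ((70 - (3 - 4)*3)/3125 + 2705/(-2101))) = √(45674 + ((70 - (-1)*3)*(1/3125) + 2705*(-1/2101))) = √(45674 + ((70 - 1*(-3))*(1/3125) - 2705/2101)) = √(45674 + ((70 + 3)*(1/3125) - 2705/2101)) = √(45674 + (73*(1/3125) - 2705/2101)) = √(45674 + (73/3125 - 2705/2101)) = √(45674 - 8299752/6565625) = √(299870056498/6565625) = √3150134943511490/262625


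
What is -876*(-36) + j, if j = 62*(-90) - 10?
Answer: 25946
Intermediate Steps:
j = -5590 (j = -5580 - 10 = -5590)
-876*(-36) + j = -876*(-36) - 5590 = 31536 - 5590 = 25946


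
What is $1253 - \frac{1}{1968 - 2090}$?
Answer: $\frac{152867}{122} \approx 1253.0$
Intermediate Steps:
$1253 - \frac{1}{1968 - 2090} = 1253 - \frac{1}{-122} = 1253 - - \frac{1}{122} = 1253 + \frac{1}{122} = \frac{152867}{122}$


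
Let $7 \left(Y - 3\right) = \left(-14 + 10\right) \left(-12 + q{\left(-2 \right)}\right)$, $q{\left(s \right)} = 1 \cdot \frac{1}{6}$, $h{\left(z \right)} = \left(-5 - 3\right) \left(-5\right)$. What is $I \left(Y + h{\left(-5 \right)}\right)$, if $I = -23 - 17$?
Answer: $- \frac{41800}{21} \approx -1990.5$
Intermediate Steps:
$h{\left(z \right)} = 40$ ($h{\left(z \right)} = \left(-8\right) \left(-5\right) = 40$)
$q{\left(s \right)} = \frac{1}{6}$ ($q{\left(s \right)} = 1 \cdot \frac{1}{6} = \frac{1}{6}$)
$Y = \frac{205}{21}$ ($Y = 3 + \frac{\left(-14 + 10\right) \left(-12 + \frac{1}{6}\right)}{7} = 3 + \frac{\left(-4\right) \left(- \frac{71}{6}\right)}{7} = 3 + \frac{1}{7} \cdot \frac{142}{3} = 3 + \frac{142}{21} = \frac{205}{21} \approx 9.7619$)
$I = -40$
$I \left(Y + h{\left(-5 \right)}\right) = - 40 \left(\frac{205}{21} + 40\right) = \left(-40\right) \frac{1045}{21} = - \frac{41800}{21}$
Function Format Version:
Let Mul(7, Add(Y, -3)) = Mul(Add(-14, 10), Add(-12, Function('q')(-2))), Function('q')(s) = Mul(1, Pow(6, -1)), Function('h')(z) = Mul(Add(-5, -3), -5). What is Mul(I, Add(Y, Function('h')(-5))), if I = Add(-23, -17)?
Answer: Rational(-41800, 21) ≈ -1990.5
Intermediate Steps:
Function('h')(z) = 40 (Function('h')(z) = Mul(-8, -5) = 40)
Function('q')(s) = Rational(1, 6) (Function('q')(s) = Mul(1, Rational(1, 6)) = Rational(1, 6))
Y = Rational(205, 21) (Y = Add(3, Mul(Rational(1, 7), Mul(Add(-14, 10), Add(-12, Rational(1, 6))))) = Add(3, Mul(Rational(1, 7), Mul(-4, Rational(-71, 6)))) = Add(3, Mul(Rational(1, 7), Rational(142, 3))) = Add(3, Rational(142, 21)) = Rational(205, 21) ≈ 9.7619)
I = -40
Mul(I, Add(Y, Function('h')(-5))) = Mul(-40, Add(Rational(205, 21), 40)) = Mul(-40, Rational(1045, 21)) = Rational(-41800, 21)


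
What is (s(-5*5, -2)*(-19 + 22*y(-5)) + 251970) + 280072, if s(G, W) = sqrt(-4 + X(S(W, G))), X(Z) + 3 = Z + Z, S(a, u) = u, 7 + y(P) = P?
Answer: 532042 - 283*I*sqrt(57) ≈ 5.3204e+5 - 2136.6*I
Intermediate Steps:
y(P) = -7 + P
X(Z) = -3 + 2*Z (X(Z) = -3 + (Z + Z) = -3 + 2*Z)
s(G, W) = sqrt(-7 + 2*G) (s(G, W) = sqrt(-4 + (-3 + 2*G)) = sqrt(-7 + 2*G))
(s(-5*5, -2)*(-19 + 22*y(-5)) + 251970) + 280072 = (sqrt(-7 + 2*(-5*5))*(-19 + 22*(-7 - 5)) + 251970) + 280072 = (sqrt(-7 + 2*(-25))*(-19 + 22*(-12)) + 251970) + 280072 = (sqrt(-7 - 50)*(-19 - 264) + 251970) + 280072 = (sqrt(-57)*(-283) + 251970) + 280072 = ((I*sqrt(57))*(-283) + 251970) + 280072 = (-283*I*sqrt(57) + 251970) + 280072 = (251970 - 283*I*sqrt(57)) + 280072 = 532042 - 283*I*sqrt(57)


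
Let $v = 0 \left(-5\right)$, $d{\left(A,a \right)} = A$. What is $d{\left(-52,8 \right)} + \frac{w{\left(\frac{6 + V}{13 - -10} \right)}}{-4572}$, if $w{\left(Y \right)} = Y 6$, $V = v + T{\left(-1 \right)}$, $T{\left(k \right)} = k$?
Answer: $- \frac{911357}{17526} \approx -52.0$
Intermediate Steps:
$v = 0$
$V = -1$ ($V = 0 - 1 = -1$)
$w{\left(Y \right)} = 6 Y$
$d{\left(-52,8 \right)} + \frac{w{\left(\frac{6 + V}{13 - -10} \right)}}{-4572} = -52 + \frac{6 \frac{6 - 1}{13 - -10}}{-4572} = -52 + 6 \frac{5}{13 + 10} \left(- \frac{1}{4572}\right) = -52 + 6 \cdot \frac{5}{23} \left(- \frac{1}{4572}\right) = -52 + \frac{30}{23} \left(- \frac{1}{4572}\right) = -52 - \frac{5}{17526} = - \frac{911357}{17526}$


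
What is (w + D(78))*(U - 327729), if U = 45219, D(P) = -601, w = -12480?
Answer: 3695513310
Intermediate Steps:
(w + D(78))*(U - 327729) = (-12480 - 601)*(45219 - 327729) = -13081*(-282510) = 3695513310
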